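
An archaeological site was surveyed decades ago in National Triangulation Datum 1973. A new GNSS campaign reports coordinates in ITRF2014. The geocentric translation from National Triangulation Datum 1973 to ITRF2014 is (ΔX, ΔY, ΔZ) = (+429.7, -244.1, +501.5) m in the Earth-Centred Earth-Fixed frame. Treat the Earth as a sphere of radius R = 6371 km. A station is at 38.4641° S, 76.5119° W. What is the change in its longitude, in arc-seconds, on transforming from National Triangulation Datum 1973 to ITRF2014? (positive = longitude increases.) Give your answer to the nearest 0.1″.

sin φ = -0.622024, cos φ = 0.782998, sin λ = -0.972418, cos λ = 0.233243.
East component: ΔE = −sin λ·ΔX + cos λ·ΔY = −(-0.972418)(429.7) + (0.233243)(-244.1) = 360.91 m.
1° of latitude spans πR/180 = 111195 m; at latitude φ, 1° of longitude spans that × cos φ = 87065.4 m, so Δλ = 360.91 / 87065.4 × 3600 = 14.923″.

Δλ = 14.9″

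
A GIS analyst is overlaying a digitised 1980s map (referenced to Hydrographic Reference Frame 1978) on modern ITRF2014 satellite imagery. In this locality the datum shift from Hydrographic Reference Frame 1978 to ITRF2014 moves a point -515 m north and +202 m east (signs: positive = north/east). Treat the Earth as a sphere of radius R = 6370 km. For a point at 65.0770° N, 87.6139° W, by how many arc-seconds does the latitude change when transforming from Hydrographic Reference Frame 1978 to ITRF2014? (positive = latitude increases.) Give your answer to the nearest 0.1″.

Δφ = -16.7″

On a sphere of radius R, 1 rad of latitude = R, so Δφ = ΔN / R = -515.0 / 6370000 = -8.0848e-05 rad = -16.676″.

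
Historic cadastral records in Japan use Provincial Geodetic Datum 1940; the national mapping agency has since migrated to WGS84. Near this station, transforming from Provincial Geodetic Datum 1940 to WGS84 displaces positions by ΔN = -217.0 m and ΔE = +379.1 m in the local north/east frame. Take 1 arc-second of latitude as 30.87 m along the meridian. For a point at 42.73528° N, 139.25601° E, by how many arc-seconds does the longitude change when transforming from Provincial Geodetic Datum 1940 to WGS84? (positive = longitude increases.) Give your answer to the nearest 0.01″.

Δλ = 16.72″

At latitude 42.73528°, cos φ = 0.734497.
1″ of longitude at this latitude = 30.87 × cos φ = 22.6739 m, so Δλ = 379.1 / 22.6739 = 16.720″.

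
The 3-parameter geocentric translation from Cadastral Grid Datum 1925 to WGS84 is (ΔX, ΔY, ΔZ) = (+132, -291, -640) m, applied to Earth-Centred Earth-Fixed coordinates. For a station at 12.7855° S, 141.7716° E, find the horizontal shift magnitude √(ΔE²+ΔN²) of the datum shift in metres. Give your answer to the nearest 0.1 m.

At φ = -12.7855°, λ = 141.7716°: sin φ = -0.221302, cos φ = 0.975205, sin λ = 0.618798, cos λ = -0.785550.
ΔE = −sin λ·ΔX + cos λ·ΔY = −(0.618798)·(132) + (-0.785550)·(-291) = 146.91 m.
ΔN = −sin φ cos λ·ΔX − sin φ sin λ·ΔY + cos φ·ΔZ = −(-0.221302)(-0.785550)(132) − (-0.221302)(0.618798)(-291) + (0.975205)(-640) = -686.93 m.
Horizontal magnitude = √(ΔE² + ΔN²) = √(146.91² + (-686.93)²) = 702.46 m.

702.5 m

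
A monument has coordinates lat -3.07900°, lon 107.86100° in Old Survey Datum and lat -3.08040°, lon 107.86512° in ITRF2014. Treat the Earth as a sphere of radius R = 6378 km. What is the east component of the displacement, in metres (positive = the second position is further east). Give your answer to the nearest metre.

Δφ = -3.08040° − -3.07900° = -0.00140°; Δλ = 107.86512° − 107.86100° = +0.00412°.
1° along a meridian = πR/180 = 111317 m.
ΔN = Δφ × 111317 = -155.8 m; ΔE = Δλ × 111317 × cos(-3.07900°) = +0.00412 × 111317 × 0.998556 = 458.0 m.

ΔE = 458 m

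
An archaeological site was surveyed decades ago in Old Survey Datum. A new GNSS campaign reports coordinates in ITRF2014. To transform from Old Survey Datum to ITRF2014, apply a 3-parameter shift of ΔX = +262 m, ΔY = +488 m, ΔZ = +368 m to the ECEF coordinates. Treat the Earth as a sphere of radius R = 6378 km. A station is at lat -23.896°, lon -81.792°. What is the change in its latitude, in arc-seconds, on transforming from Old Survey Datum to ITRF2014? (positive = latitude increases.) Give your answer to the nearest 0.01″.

Δφ = 5.04″

sin φ = -0.405078, cos φ = 0.914282, sin λ = -0.989756, cos λ = 0.142767.
North component: ΔN = −sin φ cos λ·ΔX − sin φ sin λ·ΔY + cos φ·ΔZ = −(-0.405078)(0.142767)(262) − (-0.405078)(-0.989756)(488) + (0.914282)(368) = 155.95 m.
1° of latitude spans πR/180 = 111317 m, so Δφ = 155.95 / 111317 × 3600 = 5.044″.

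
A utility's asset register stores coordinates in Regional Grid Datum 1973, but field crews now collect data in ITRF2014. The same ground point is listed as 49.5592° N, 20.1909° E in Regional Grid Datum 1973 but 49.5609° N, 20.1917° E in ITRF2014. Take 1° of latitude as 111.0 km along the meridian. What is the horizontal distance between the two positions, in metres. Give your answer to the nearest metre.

Δφ = 49.5609° − 49.5592° = +0.0017°; Δλ = 20.1917° − 20.1909° = +0.0008°.
ΔN = Δφ × 111000 = 188.7 m; ΔE = Δλ × 111000 × cos(49.5592°) = +0.0008 × 111000 × 0.648662 = 57.6 m.
Distance = √(ΔE² + ΔN²) = √(57.6² + 188.7²) = 197.3 m.

197 m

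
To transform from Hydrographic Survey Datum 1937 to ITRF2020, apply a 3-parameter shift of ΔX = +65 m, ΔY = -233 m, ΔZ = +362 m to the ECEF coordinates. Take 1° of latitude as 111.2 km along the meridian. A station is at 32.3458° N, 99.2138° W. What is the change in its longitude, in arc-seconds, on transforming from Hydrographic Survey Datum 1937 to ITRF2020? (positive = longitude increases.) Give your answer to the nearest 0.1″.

Δλ = 3.9″

sin φ = 0.535028, cos φ = 0.844834, sin λ = -0.987098, cos λ = -0.160119.
East component: ΔE = −sin λ·ΔX + cos λ·ΔY = −(-0.987098)(65) + (-0.160119)(-233) = 101.47 m.
1° of latitude spans 111200 m; at latitude φ, 1° of longitude spans that × cos φ = 93945.6 m, so Δλ = 101.47 / 93945.6 × 3600 = 3.888″.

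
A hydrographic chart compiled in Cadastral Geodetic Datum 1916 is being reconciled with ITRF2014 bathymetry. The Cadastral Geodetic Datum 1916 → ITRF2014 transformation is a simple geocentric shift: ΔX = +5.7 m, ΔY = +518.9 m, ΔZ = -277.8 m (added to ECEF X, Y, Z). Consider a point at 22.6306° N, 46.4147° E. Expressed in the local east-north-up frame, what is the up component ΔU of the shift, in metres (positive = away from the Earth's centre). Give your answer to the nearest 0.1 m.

ΔU = 243.7 m

At φ = 22.6306°, λ = 46.4147°: sin φ = 0.384788, cos φ = 0.923005, sin λ = 0.724349, cos λ = 0.689434.
ΔU = cos φ cos λ·ΔX + cos φ sin λ·ΔY + sin φ·ΔZ = (0.923005)(0.689434)(5.7) + (0.923005)(0.724349)(518.9) + (0.384788)(-277.8) = 243.66 m.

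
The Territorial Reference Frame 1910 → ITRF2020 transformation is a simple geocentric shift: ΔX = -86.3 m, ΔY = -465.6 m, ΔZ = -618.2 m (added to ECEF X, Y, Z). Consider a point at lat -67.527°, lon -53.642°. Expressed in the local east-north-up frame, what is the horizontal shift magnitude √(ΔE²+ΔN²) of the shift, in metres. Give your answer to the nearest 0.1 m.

The local east axis at (φ, λ) is (−sin λ, cos λ, 0), so ΔE = −sin(-53.642°)·(-86.3) + cos(-53.642°)·(-465.6) = -345.52 m.
The local north axis is (−sin φ cos λ, −sin φ sin λ, cos φ), giving ΔN = -47.276 + 346.486 − 236.306 = 62.90 m.
Horizontal magnitude = √(ΔE² + ΔN²) = √((-345.52)² + 62.90²) = 351.20 m.

351.2 m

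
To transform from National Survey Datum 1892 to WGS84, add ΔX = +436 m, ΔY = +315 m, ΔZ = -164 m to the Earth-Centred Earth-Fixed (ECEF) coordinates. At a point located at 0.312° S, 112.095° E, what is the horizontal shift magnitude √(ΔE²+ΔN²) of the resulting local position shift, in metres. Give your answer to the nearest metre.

547 m

The local east axis at (φ, λ) is (−sin λ, cos λ, 0), so ΔE = −sin(112.095°)·436 + cos(112.095°)·315 = -522.47 m.
The local north axis is (−sin φ cos λ, −sin φ sin λ, cos φ), giving ΔN = -0.893 + 1.589 − 163.998 = -163.30 m.
Horizontal magnitude = √(ΔE² + ΔN²) = √((-522.47)² + (-163.30)²) = 547.39 m.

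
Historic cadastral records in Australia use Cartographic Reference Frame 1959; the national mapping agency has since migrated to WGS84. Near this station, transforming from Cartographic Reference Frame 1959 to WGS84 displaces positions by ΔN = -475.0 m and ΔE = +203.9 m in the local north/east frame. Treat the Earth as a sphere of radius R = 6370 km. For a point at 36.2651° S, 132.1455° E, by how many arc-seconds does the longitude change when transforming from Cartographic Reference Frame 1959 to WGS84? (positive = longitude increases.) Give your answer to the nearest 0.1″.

Δλ = 8.2″

At latitude -36.2651°, cos φ = 0.806289.
One radian of longitude at latitude φ spans R cos φ, so Δλ = ΔE / (R cos φ) = 203.9 / (6370000 × 0.806289) = 3.9700e-05 rad = 8.189″.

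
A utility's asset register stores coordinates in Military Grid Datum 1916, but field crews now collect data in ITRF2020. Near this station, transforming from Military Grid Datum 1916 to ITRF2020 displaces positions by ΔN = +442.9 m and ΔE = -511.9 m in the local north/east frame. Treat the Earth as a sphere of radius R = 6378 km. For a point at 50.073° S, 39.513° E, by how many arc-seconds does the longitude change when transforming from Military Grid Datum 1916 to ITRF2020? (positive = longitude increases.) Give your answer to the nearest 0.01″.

Δλ = -25.79″

At latitude -50.073°, cos φ = 0.641811.
One radian of longitude at latitude φ spans R cos φ, so Δλ = ΔE / (R cos φ) = -511.9 / (6378000 × 0.641811) = -1.2505e-04 rad = -25.794″.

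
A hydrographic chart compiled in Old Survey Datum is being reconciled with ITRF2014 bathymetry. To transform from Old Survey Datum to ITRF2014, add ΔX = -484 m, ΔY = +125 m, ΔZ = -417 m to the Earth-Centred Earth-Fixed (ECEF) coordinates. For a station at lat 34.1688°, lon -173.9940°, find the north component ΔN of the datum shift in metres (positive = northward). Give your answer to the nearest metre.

ΔN = -608 m

The local north axis is (−sin φ cos λ, −sin φ sin λ, cos φ), giving ΔN = -270.338 + 7.346 − 345.020 = -608.01 m.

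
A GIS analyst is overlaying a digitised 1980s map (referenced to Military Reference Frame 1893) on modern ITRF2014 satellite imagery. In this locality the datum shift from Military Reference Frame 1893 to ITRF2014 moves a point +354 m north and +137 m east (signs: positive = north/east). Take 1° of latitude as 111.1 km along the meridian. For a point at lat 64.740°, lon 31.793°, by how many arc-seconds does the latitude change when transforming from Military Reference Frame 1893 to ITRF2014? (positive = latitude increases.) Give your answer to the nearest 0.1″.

1° of latitude = 111.1 km, so Δφ = 354.0 / 111100 = 0.0031863° = 11.471″.

Δφ = 11.5″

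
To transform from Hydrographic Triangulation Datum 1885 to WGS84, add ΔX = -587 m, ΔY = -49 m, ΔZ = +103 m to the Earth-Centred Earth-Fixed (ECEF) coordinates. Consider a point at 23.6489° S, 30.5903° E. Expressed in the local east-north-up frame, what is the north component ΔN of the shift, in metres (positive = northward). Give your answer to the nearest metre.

The local north axis is (−sin φ cos λ, −sin φ sin λ, cos φ), giving ΔN = -202.694 − 10.003 + 94.350 = -118.35 m.

ΔN = -118 m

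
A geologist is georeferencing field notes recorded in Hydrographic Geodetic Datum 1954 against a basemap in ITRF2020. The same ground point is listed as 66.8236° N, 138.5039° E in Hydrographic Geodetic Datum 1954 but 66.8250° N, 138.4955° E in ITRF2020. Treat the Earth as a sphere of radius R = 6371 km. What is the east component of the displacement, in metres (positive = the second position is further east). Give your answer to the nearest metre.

ΔE = -368 m

Δφ = 66.8250° − 66.8236° = +0.0014°; Δλ = 138.4955° − 138.5039° = -0.0084°.
1° along a meridian = πR/180 = 111195 m.
ΔN = Δφ × 111195 = 155.7 m; ΔE = Δλ × 111195 × cos(66.8236°) = -0.0084 × 111195 × 0.393563 = -367.6 m.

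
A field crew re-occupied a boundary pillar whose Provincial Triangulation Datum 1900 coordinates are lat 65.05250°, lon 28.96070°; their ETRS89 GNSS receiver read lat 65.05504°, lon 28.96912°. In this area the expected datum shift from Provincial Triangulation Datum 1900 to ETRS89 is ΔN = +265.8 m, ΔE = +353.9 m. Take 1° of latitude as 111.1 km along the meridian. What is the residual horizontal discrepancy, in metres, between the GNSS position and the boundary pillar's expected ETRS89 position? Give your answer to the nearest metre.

Observed coordinate differences: Δφ = +0.00254°, Δλ = +0.00842°.
Converting to metres (1° lat = 111100 m, cos φ = 0.421788): observed ΔN = 282.2 m, observed ΔE = 394.6 m.
Subtracting the expected shift leaves a residual of 282.2 − (265.8) = 16.4 m north and 394.6 − (353.9) = 40.7 m east.
Residual distance = √(16.4² + 40.7²) = 43.8 m.

44 m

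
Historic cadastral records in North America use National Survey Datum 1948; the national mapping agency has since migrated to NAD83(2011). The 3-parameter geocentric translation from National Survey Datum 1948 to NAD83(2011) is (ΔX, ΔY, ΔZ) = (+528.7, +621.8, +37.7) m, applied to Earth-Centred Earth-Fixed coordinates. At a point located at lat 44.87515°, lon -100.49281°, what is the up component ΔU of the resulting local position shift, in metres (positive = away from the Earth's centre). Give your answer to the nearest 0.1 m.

The local up (radial) axis is (cos φ cos λ, cos φ sin λ, sin φ), giving ΔU = -68.230 − 433.268 + 26.600 = -474.90 m.

ΔU = -474.9 m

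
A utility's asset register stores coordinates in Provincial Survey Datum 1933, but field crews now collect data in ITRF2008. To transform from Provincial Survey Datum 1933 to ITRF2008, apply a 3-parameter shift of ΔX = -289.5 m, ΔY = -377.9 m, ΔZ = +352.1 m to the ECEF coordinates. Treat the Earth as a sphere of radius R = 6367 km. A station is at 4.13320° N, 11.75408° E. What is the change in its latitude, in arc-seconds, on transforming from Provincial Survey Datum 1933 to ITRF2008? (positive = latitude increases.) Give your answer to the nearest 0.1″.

sin φ = 0.072075, cos φ = 0.997399, sin λ = 0.203711, cos λ = 0.979031.
North component: ΔN = −sin φ cos λ·ΔX − sin φ sin λ·ΔY + cos φ·ΔZ = −(0.072075)(0.979031)(-289.5) − (0.072075)(0.203711)(-377.9) + (0.997399)(352.1) = 377.16 m.
1° of latitude spans πR/180 = 111125 m, so Δφ = 377.16 / 111125 × 3600 = 12.218″.

Δφ = 12.2″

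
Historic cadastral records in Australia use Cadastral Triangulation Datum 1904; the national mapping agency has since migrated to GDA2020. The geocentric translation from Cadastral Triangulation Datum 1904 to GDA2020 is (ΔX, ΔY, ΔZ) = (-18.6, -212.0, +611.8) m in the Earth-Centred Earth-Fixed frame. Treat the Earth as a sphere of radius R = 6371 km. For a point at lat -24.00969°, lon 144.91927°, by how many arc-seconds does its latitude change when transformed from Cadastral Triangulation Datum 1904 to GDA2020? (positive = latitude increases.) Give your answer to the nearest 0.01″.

Δφ = 16.69″

sin φ = -0.406891, cos φ = 0.913477, sin λ = 0.574730, cos λ = -0.818343.
North component: ΔN = −sin φ cos λ·ΔX − sin φ sin λ·ΔY + cos φ·ΔZ = −(-0.406891)(-0.818343)(-18.6) − (-0.406891)(0.574730)(-212.0) + (0.913477)(611.8) = 515.48 m.
1° of latitude spans πR/180 = 111195 m, so Δφ = 515.48 / 111195 × 3600 = 16.689″.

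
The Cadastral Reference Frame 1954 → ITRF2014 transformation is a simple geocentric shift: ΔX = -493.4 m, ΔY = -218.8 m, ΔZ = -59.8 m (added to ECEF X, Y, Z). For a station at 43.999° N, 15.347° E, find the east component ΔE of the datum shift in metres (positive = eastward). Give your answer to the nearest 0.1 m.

The local east axis at (φ, λ) is (−sin λ, cos λ, 0), so ΔE = −sin(15.347°)·(-493.4) + cos(15.347°)·(-218.8) = -80.41 m.

ΔE = -80.4 m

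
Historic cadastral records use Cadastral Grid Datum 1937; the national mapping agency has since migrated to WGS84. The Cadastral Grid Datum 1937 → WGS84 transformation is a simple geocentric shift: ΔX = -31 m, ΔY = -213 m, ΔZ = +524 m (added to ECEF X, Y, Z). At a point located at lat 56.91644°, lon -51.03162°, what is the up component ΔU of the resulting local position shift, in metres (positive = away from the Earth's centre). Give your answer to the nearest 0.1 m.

At φ = 56.91644°, λ = -51.03162°: sin φ = 0.837875, cos φ = 0.545862, sin λ = -0.777493, cos λ = 0.628891.
ΔU = cos φ cos λ·ΔX + cos φ sin λ·ΔY + sin φ·ΔZ = (0.545862)(0.628891)(-31) + (0.545862)(-0.777493)(-213) + (0.837875)(524) = 518.80 m.

ΔU = 518.8 m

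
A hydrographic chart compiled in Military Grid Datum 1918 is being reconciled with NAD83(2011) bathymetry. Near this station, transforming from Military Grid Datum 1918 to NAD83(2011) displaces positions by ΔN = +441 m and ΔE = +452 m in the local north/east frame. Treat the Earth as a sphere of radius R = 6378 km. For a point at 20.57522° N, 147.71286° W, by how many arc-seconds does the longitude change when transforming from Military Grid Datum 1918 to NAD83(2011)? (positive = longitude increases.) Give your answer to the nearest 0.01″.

At latitude 20.57522°, cos φ = 0.936212.
One radian of longitude at latitude φ spans R cos φ, so Δλ = ΔE / (R cos φ) = 452.0 / (6378000 × 0.936212) = 7.5697e-05 rad = 15.614″.

Δλ = 15.61″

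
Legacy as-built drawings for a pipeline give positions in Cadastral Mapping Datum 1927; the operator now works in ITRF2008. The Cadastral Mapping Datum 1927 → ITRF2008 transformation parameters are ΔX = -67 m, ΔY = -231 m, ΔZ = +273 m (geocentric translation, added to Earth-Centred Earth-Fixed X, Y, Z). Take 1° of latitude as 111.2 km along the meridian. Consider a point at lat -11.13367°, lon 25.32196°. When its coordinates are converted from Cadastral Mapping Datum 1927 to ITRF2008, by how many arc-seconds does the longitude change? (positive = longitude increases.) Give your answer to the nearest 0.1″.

Δλ = -5.9″

sin φ = -0.193099, cos φ = 0.981179, sin λ = 0.427704, cos λ = 0.903919.
East component: ΔE = −sin λ·ΔX + cos λ·ΔY = −(0.427704)(-67) + (0.903919)(-231) = -180.15 m.
1° of latitude spans 111200 m; at latitude φ, 1° of longitude spans that × cos φ = 109107.1 m, so Δλ = -180.15 / 109107.1 × 3600 = -5.944″.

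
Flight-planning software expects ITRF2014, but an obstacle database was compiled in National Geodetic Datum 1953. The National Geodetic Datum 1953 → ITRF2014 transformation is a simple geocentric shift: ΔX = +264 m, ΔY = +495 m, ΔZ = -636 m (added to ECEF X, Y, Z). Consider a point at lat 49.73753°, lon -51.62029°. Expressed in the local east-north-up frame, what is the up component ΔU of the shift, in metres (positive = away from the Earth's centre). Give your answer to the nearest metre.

ΔU = -630 m

At φ = 49.73753°, λ = -51.62029°: sin φ = 0.763092, cos φ = 0.646290, sin λ = -0.783913, cos λ = 0.620870.
ΔU = cos φ cos λ·ΔX + cos φ sin λ·ΔY + sin φ·ΔZ = (0.646290)(0.620870)(264) + (0.646290)(-0.783913)(495) + (0.763092)(-636) = -630.18 m.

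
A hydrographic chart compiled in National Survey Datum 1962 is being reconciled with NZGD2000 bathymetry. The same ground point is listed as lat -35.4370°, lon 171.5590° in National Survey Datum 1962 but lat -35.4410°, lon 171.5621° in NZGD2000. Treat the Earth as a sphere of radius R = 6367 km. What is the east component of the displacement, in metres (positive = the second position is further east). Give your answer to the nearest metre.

Δφ = -35.4410° − -35.4370° = -0.0040°; Δλ = 171.5621° − 171.5590° = +0.0031°.
1° along a meridian = πR/180 = 111125 m.
ΔN = Δφ × 111125 = -444.5 m; ΔE = Δλ × 111125 × cos(-35.4370°) = +0.0031 × 111125 × 0.814754 = 280.7 m.

ΔE = 281 m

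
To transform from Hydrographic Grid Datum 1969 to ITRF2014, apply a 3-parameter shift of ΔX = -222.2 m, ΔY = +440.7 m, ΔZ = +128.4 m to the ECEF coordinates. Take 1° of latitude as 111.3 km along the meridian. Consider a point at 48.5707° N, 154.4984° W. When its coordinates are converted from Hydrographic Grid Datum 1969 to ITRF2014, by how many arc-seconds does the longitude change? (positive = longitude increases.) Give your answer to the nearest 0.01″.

Δλ = -24.12″

sin φ = 0.749773, cos φ = 0.661695, sin λ = -0.430536, cos λ = -0.902573.
East component: ΔE = −sin λ·ΔX + cos λ·ΔY = −(-0.430536)(-222.2) + (-0.902573)(440.7) = -493.43 m.
1° of latitude spans 111300 m; at latitude φ, 1° of longitude spans that × cos φ = 73646.7 m, so Δλ = -493.43 / 73646.7 × 3600 = -24.120″.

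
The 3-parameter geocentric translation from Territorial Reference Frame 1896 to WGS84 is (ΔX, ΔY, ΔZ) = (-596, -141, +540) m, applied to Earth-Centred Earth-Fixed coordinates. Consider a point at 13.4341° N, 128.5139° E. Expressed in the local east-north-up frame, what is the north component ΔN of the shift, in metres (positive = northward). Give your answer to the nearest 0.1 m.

The local north axis is (−sin φ cos λ, −sin φ sin λ, cos φ), giving ΔN = -86.224 + 25.632 + 525.224 = 464.63 m.

ΔN = 464.6 m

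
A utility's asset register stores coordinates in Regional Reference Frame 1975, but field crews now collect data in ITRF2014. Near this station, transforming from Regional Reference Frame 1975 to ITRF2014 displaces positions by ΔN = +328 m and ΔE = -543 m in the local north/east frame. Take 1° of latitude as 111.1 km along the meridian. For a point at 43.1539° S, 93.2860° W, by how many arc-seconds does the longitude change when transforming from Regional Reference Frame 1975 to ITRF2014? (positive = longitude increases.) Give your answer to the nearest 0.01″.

Δλ = -24.12″

At latitude -43.1539°, cos φ = 0.729519.
1° of longitude at this latitude = 111.1 × cos φ = 81.05 km, so Δλ = -543.0 / 81049.6 = -0.0066996° = -24.119″.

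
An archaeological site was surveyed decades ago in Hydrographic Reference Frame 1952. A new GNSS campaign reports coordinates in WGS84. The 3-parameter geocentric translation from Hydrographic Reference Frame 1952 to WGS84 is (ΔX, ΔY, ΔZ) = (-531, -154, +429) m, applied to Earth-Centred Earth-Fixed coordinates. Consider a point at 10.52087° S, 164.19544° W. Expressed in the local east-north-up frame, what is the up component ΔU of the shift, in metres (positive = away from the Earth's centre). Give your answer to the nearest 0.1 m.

ΔU = 465.2 m

The local up (radial) axis is (cos φ cos λ, cos φ sin λ, sin φ), giving ΔU = 502.337 + 41.238 − 78.333 = 465.24 m.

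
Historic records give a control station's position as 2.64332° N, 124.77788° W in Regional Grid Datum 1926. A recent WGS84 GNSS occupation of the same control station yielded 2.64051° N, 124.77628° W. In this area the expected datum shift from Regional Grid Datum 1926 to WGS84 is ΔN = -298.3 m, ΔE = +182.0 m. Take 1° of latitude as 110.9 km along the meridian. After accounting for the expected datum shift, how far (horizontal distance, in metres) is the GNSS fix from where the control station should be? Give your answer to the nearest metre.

14 m

Observed coordinate differences: Δφ = -0.00281°, Δλ = +0.00160°.
Converting to metres (1° lat = 110900 m, cos φ = 0.998936): observed ΔN = -311.6 m, observed ΔE = 177.3 m.
Subtracting the expected shift leaves a residual of -311.6 − (-298.3) = -13.3 m north and 177.3 − (182.0) = -4.7 m east.
Residual distance = √((-13.3)² + (-4.7)²) = 14.1 m.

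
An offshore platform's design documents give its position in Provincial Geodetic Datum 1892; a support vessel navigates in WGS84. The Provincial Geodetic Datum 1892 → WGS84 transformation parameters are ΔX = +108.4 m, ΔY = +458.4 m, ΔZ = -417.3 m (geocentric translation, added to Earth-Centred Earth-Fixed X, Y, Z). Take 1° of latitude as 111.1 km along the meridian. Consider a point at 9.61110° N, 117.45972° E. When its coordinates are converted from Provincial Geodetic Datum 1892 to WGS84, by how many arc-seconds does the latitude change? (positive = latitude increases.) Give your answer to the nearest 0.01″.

Δφ = -15.26″

sin φ = 0.166960, cos φ = 0.985964, sin λ = 0.887335, cos λ = -0.461125.
North component: ΔN = −sin φ cos λ·ΔX − sin φ sin λ·ΔY + cos φ·ΔZ = −(0.166960)(-0.461125)(108.4) − (0.166960)(0.887335)(458.4) + (0.985964)(-417.3) = -471.01 m.
1° of latitude spans 111100 m, so Δφ = -471.01 / 111100 × 3600 = -15.262″.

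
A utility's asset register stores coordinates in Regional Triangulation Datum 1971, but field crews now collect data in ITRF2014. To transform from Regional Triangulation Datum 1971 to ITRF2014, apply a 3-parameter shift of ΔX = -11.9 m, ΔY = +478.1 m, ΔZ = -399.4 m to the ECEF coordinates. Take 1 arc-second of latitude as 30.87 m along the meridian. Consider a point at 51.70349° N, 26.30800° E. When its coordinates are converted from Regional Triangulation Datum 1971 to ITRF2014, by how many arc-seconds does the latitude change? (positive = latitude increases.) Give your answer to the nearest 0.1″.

Δφ = -13.1″

sin φ = 0.784814, cos φ = 0.619731, sin λ = 0.443196, cos λ = 0.896425.
North component: ΔN = −sin φ cos λ·ΔX − sin φ sin λ·ΔY + cos φ·ΔZ = −(0.784814)(0.896425)(-11.9) − (0.784814)(0.443196)(478.1) + (0.619731)(-399.4) = -405.44 m.
1° of latitude spans 3600 × 30.87 = 111132 m, so Δφ = -405.44 / 111132 × 3600 = -13.134″.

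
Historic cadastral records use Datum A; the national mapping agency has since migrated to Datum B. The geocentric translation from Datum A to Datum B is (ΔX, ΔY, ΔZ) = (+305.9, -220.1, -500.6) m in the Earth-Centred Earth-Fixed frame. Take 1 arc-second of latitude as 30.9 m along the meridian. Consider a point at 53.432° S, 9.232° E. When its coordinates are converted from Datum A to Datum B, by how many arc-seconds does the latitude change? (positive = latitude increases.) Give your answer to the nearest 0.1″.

Δφ = -2.7″

sin φ = -0.803150, cos φ = 0.595776, sin λ = 0.160432, cos λ = 0.987047.
North component: ΔN = −sin φ cos λ·ΔX − sin φ sin λ·ΔY + cos φ·ΔZ = −(-0.803150)(0.987047)(305.9) − (-0.803150)(0.160432)(-220.1) + (0.595776)(-500.6) = -84.10 m.
1° of latitude spans 3600 × 30.90 = 111240 m, so Δφ = -84.10 / 111240 × 3600 = -2.722″.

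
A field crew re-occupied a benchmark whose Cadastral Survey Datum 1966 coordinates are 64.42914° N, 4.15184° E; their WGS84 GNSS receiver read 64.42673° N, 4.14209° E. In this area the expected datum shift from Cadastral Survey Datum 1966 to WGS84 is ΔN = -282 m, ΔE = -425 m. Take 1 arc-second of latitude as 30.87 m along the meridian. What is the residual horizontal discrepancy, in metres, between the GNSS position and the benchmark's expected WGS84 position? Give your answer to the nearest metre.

45 m

Observed coordinate differences: Δφ = -0.00241°, Δλ = -0.00975°.
Converting to metres (1° lat = 111132 m, cos φ = 0.431627): observed ΔN = -267.8 m, observed ΔE = -467.7 m.
Subtracting the expected shift leaves a residual of -267.8 − (-282) = 14.2 m north and -467.7 − (-425) = -42.7 m east.
Residual distance = √(14.2² + (-42.7)²) = 45.0 m.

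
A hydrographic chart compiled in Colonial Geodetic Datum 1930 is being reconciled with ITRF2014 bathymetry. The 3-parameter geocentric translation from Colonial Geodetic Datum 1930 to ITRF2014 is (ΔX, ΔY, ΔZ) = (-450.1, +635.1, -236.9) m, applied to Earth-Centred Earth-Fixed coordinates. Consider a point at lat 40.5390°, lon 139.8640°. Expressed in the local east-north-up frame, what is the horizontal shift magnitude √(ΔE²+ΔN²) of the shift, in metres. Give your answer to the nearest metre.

At φ = 40.5390°, λ = 139.8640°: sin φ = 0.649965, cos φ = 0.759964, sin λ = 0.644604, cos λ = -0.764517.
ΔE = −sin λ·ΔX + cos λ·ΔY = −(0.644604)·(-450.1) + (-0.764517)·(635.1) = -195.41 m.
ΔN = −sin φ cos λ·ΔX − sin φ sin λ·ΔY + cos φ·ΔZ = −(0.649965)(-0.764517)(-450.1) − (0.649965)(0.644604)(635.1) + (0.759964)(-236.9) = -669.78 m.
Horizontal magnitude = √(ΔE² + ΔN²) = √((-195.41)² + (-669.78)²) = 697.71 m.

698 m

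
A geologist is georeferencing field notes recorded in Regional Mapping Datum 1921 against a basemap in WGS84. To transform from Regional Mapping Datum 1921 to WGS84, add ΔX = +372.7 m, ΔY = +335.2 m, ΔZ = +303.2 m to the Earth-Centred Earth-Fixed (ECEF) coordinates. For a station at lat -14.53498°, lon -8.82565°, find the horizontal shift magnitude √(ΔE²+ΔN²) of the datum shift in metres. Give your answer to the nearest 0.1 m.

538.5 m

At φ = -14.53498°, λ = -8.82565°: sin φ = -0.250971, cos φ = 0.967995, sin λ = -0.153428, cos λ = 0.988160.
ΔE = −sin λ·ΔX + cos λ·ΔY = −(-0.153428)·(372.7) + (0.988160)·(335.2) = 388.41 m.
ΔN = −sin φ cos λ·ΔX − sin φ sin λ·ΔY + cos φ·ΔZ = −(-0.250971)(0.988160)(372.7) − (-0.250971)(-0.153428)(335.2) + (0.967995)(303.2) = 373.02 m.
Horizontal magnitude = √(ΔE² + ΔN²) = √(388.41² + 373.02²) = 538.52 m.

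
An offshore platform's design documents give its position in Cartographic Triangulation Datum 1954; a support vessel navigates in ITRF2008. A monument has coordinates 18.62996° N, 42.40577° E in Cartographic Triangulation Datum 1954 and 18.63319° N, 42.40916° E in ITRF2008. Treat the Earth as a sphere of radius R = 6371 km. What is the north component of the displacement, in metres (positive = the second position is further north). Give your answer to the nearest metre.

Δφ = 18.63319° − 18.62996° = +0.00323°; Δλ = 42.40916° − 42.40577° = +0.00339°.
1° along a meridian = πR/180 = 111195 m.
ΔN = Δφ × 111195 = 359.2 m; ΔE = Δλ × 111195 × cos(18.62996°) = +0.00339 × 111195 × 0.947601 = 357.2 m.

ΔN = 359 m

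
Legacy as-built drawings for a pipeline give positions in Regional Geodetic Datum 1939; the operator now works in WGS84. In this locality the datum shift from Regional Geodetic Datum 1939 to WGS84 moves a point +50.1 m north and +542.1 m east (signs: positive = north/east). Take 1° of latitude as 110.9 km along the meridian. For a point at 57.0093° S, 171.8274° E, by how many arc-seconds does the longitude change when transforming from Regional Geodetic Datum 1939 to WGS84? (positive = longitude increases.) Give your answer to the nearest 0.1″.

Δλ = 32.3″

At latitude -57.0093°, cos φ = 0.544503.
1° of longitude at this latitude = 110.9 × cos φ = 60.39 km, so Δλ = 542.1 / 60385.4 = 0.0089773° = 32.318″.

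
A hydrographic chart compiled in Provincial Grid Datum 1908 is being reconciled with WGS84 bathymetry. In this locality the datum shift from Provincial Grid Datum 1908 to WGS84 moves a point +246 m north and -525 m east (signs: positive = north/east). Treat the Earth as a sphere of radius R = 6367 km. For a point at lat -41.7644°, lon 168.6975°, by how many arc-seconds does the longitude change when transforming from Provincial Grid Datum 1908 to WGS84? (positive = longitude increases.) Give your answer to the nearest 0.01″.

At latitude -41.7644°, cos φ = 0.745890.
One radian of longitude at latitude φ spans R cos φ, so Δλ = ΔE / (R cos φ) = -525.0 / (6367000 × 0.745890) = -1.1055e-04 rad = -22.802″.

Δλ = -22.80″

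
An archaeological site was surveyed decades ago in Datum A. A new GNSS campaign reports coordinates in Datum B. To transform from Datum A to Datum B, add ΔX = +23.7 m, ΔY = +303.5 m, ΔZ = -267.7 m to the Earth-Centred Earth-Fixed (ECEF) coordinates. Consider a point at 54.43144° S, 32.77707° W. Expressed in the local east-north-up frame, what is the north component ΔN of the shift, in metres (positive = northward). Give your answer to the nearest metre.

The local north axis is (−sin φ cos λ, −sin φ sin λ, cos φ), giving ΔN = 16.209 − 133.650 − 155.715 = -273.16 m.

ΔN = -273 m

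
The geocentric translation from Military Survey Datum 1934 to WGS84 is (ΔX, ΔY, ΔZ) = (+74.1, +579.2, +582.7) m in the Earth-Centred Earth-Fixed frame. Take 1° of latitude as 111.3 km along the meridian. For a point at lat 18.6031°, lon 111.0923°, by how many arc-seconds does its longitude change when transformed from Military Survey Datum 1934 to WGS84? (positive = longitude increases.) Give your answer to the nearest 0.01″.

sin φ = 0.319011, cos φ = 0.947751, sin λ = 0.933002, cos λ = -0.359871.
East component: ΔE = −sin λ·ΔX + cos λ·ΔY = −(0.933002)(74.1) + (-0.359871)(579.2) = -277.57 m.
1° of latitude spans 111300 m; at latitude φ, 1° of longitude spans that × cos φ = 105484.7 m, so Δλ = -277.57 / 105484.7 × 3600 = -9.473″.

Δλ = -9.47″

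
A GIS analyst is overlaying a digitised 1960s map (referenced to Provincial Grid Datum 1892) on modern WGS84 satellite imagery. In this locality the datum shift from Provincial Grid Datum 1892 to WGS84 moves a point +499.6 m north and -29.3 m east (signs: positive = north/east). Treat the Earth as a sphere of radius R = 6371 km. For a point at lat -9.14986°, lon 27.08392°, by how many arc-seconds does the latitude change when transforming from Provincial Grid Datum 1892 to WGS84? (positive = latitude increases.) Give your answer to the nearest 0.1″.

On a sphere of radius R, 1 rad of latitude = R, so Δφ = ΔN / R = 499.6 / 6371000 = 7.8418e-05 rad = 16.175″.

Δφ = 16.2″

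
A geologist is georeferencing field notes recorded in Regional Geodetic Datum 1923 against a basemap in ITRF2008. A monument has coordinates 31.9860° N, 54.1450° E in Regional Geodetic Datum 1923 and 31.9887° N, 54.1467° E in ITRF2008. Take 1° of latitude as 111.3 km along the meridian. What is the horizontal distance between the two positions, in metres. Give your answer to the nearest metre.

341 m

Δφ = 31.9887° − 31.9860° = +0.0027°; Δλ = 54.1467° − 54.1450° = +0.0017°.
ΔN = Δφ × 111300 = 300.5 m; ΔE = Δλ × 111300 × cos(31.9860°) = +0.0017 × 111300 × 0.848178 = 160.5 m.
Distance = √(ΔE² + ΔN²) = √(160.5² + 300.5²) = 340.7 m.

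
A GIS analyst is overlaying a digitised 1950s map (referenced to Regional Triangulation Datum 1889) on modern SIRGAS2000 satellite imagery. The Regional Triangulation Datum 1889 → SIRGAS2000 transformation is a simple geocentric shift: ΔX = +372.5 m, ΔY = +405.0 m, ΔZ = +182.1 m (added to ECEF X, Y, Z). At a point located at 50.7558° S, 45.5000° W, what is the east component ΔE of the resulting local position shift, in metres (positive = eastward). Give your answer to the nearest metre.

At φ = -50.7558°, λ = -45.5000°: sin φ = -0.774457, cos φ = 0.632627, sin λ = -0.713250, cos λ = 0.700909.
ΔE = −sin λ·ΔX + cos λ·ΔY = −(-0.713250)·(372.5) + (0.700909)·(405.0) = 549.55 m.

ΔE = 550 m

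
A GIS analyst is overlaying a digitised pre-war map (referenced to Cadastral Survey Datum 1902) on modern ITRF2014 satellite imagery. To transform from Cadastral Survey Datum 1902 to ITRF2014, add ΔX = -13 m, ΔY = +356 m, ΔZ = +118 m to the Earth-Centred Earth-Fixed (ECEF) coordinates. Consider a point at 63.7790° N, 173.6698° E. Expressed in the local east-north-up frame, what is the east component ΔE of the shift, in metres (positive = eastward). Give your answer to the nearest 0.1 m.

ΔE = -352.4 m

At φ = 63.7790°, λ = 173.6698°: sin φ = 0.897096, cos φ = 0.441835, sin λ = 0.110258, cos λ = -0.993903.
ΔE = −sin λ·ΔX + cos λ·ΔY = −(0.110258)·(-13) + (-0.993903)·(356) = -352.40 m.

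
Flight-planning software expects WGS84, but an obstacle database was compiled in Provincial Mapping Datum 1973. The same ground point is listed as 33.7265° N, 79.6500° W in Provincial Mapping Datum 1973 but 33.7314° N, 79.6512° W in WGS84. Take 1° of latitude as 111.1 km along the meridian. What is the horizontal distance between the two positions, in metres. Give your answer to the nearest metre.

556 m

Δφ = 33.7314° − 33.7265° = +0.0049°; Δλ = -79.6512° − -79.6500° = -0.0012°.
ΔN = Δφ × 111100 = 544.4 m; ΔE = Δλ × 111100 × cos(33.7265°) = -0.0012 × 111100 × 0.831697 = -110.9 m.
Distance = √(ΔE² + ΔN²) = √((-110.9)² + 544.4²) = 555.6 m.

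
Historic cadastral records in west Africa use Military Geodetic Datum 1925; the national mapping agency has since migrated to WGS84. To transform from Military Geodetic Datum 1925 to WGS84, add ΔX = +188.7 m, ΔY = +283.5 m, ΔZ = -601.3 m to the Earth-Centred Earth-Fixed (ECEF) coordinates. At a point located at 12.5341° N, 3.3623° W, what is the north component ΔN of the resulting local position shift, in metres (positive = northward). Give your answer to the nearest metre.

ΔN = -624 m

The local north axis is (−sin φ cos λ, −sin φ sin λ, cos φ), giving ΔN = -40.881 + 3.608 − 586.969 = -624.24 m.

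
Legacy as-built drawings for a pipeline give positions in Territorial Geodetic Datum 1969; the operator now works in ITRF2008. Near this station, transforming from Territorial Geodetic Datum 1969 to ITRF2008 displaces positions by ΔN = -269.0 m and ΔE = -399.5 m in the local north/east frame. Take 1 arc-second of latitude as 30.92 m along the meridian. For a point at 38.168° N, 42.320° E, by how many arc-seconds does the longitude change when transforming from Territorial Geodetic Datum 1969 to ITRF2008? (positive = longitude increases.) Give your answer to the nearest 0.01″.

At latitude 38.168°, cos φ = 0.786202.
1″ of longitude at this latitude = 30.92 × cos φ = 24.3094 m, so Δλ = -399.5 / 24.3094 = -16.434″.

Δλ = -16.43″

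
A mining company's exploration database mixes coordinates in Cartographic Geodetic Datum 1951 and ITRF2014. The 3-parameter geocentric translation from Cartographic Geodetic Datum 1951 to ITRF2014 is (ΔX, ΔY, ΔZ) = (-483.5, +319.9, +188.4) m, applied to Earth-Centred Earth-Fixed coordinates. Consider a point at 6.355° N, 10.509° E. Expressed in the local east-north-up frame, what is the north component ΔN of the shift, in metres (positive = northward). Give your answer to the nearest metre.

ΔN = 233 m

The local north axis is (−sin φ cos λ, −sin φ sin λ, cos φ), giving ΔN = 52.620 − 6.458 + 187.242 = 233.40 m.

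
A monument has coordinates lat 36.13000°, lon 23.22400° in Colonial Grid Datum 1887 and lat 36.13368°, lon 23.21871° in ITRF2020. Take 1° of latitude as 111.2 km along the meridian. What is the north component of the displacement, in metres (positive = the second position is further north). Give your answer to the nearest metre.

ΔN = 409 m

Δφ = 36.13368° − 36.13000° = +0.00368°; Δλ = 23.21871° − 23.22400° = -0.00529°.
ΔN = Δφ × 111200 = 409.2 m; ΔE = Δλ × 111200 × cos(36.13000°) = -0.00529 × 111200 × 0.807681 = -475.1 m.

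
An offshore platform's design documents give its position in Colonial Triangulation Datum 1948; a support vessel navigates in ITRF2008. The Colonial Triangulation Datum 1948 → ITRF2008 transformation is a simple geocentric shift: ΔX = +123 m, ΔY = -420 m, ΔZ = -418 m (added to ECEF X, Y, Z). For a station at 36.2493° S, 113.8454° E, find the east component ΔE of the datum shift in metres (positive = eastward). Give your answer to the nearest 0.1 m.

ΔE = 57.3 m

The local east axis at (φ, λ) is (−sin λ, cos λ, 0), so ΔE = −sin(113.8454°)·123 + cos(113.8454°)·(-420) = 57.29 m.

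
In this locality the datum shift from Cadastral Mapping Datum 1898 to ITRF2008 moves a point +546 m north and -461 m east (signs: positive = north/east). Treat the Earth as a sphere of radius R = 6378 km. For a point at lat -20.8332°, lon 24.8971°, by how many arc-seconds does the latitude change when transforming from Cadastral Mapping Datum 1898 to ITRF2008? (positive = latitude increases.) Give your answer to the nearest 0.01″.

Δφ = 17.66″

On a sphere of radius R, 1 rad of latitude = R, so Δφ = ΔN / R = 546.0 / 6378000 = 8.5607e-05 rad = 17.658″.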